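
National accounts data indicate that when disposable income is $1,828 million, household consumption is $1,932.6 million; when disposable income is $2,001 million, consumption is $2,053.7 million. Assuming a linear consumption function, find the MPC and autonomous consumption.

MPC = ΔC/ΔY = (2053.7 − 1932.6)/(2001 − 1828) = 121.1/173 = 0.7
a = C − MPC·Y = 1932.6 − 0.7(1828) = 1932.6 − 1279.6 = 653

MPC = 0.7; a = 653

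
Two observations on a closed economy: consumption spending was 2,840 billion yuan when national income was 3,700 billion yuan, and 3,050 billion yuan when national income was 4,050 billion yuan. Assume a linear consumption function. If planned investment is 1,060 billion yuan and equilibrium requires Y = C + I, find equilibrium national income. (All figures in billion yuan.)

Y = 4200

MPC = (3050 − 2840)/(4050 − 3700) = 210/350 = 0.6
a = 2840 − 0.6(3700) = 620
Equilibrium: Y = 620 + 0.6Y + 1060
0.4Y = 1680, so Y = 1680/0.4 = 4200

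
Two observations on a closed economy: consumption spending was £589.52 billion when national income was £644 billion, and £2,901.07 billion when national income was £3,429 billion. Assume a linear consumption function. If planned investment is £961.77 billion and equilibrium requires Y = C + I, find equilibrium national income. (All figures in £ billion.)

Y = 5981

MPC = (2901.07 − 589.52)/(3429 − 644) = 2311.55/2785 = 0.83
a = 589.52 − 0.83(644) = 55
Equilibrium: Y = 55 + 0.83Y + 961.77
0.17Y = 1016.77, so Y = 1016.77/0.17 = 5981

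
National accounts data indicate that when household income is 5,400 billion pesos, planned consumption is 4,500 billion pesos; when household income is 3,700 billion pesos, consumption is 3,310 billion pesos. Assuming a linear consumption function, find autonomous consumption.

a = 720

MPC = ΔC/ΔY = (4500 − 3310)/(5400 − 3700) = 1190/1700 = 0.7
a = C − MPC·Y = 3310 − 0.7(3700) = 3310 − 2590 = 720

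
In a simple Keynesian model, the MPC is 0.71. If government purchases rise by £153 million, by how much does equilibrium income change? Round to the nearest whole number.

ΔY ≈ 528

The multiplier is 1/(1 − MPC) = 1/0.29.
ΔY = 153/0.29 = 527.59 ≈ 528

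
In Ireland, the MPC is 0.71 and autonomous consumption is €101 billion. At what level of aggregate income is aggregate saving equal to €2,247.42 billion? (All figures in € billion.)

S = Y − C = -101 + 0.29Y
-101 + 0.29Y = 2247.42, so 0.29Y = 2348.42 and Y = 8098

Y = 8098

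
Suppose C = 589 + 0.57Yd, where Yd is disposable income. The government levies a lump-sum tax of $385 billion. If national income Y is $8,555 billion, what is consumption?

Yd = Y − T = 8555 − 385 = 8170
C = 589 + 0.57(8170) = 589 + 4656.9 = 5245.9

C = 5245.9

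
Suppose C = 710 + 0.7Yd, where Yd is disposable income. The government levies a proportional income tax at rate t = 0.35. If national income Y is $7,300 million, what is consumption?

Yd = (1 − 0.35)(7300) = 0.65(7300) = 4745
C = 710 + 0.7(4745) = 710 + 3321.5 = 4031.5

C = 4031.5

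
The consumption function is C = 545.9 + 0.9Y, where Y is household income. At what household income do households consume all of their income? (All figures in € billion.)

Y = 5459

At break-even, C = Y: 545.9 + 0.9Y = Y
0.1Y = 545.9, so Y = 545.9/0.1 = 5459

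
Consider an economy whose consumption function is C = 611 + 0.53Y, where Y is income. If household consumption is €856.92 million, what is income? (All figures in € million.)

Y = 464

611 + 0.53Y = 856.92
0.53Y = 245.92, so Y = 245.92/0.53 = 464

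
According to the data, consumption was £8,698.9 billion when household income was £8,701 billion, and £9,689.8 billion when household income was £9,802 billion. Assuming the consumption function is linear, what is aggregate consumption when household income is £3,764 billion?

C = 4255.6

MPC = (9689.8 − 8698.9)/(9802 − 8701) = 990.9/1101 = 0.9
a = 8698.9 − 0.9(8701) = 8698.9 − 7830.9 = 868
C = 868 + 0.9(3764) = 868 + 3387.6 = 4255.6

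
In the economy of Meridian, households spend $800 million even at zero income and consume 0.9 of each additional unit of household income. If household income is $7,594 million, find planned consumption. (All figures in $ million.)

C = 7634.6

C = 800 + 0.9(7594) = 800 + 6834.6 = 7634.6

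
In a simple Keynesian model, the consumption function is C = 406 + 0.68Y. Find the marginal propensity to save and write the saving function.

MPS = 1 − MPC = 1 − 0.68 = 0.32
S = Y − C = -406 + 0.32Y

MPS = 0.32; S = -406 + 0.32Y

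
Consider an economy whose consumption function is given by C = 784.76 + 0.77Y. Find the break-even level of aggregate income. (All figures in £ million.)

Y = 3412

At break-even, C = Y: 784.76 + 0.77Y = Y
0.23Y = 784.76, so Y = 784.76/0.23 = 3412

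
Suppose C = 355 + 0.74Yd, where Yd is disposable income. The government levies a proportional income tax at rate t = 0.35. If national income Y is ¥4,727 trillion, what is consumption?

Yd = (1 − 0.35)(4727) = 0.65(4727) = 3072.55
C = 355 + 0.74(3072.55) = 355 + 2273.687 = 2628.687

C = 2628.687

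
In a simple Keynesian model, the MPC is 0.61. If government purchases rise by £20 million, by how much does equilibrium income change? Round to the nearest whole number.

ΔY ≈ 51

The multiplier is 1/(1 − MPC) = 1/0.39.
ΔY = 20/0.39 = 51.28 ≈ 51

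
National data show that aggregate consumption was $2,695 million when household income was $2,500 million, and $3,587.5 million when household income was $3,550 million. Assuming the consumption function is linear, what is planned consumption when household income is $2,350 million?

C = 2567.5

MPC = (3587.5 − 2695)/(3550 − 2500) = 892.5/1050 = 0.85
a = 2695 − 0.85(2500) = 2695 − 2125 = 570
C = 570 + 0.85(2350) = 570 + 1997.5 = 2567.5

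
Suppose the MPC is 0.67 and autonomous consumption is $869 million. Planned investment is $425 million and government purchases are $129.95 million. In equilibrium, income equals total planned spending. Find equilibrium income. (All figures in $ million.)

Y = C + I + G = 869 + 0.67Y + 425 + 129.95
Y − 0.67Y = 1423.95
0.33Y = 1423.95, so Y = 1423.95/0.33 = 4315

Y = 4315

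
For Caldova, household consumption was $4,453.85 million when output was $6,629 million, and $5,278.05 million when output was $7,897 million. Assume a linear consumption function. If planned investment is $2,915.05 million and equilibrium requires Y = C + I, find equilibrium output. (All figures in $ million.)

Y = 8743

MPC = (5278.05 − 4453.85)/(7897 − 6629) = 824.2/1268 = 0.65
a = 4453.85 − 0.65(6629) = 145
Equilibrium: Y = 145 + 0.65Y + 2915.05
0.35Y = 3060.05, so Y = 3060.05/0.35 = 8743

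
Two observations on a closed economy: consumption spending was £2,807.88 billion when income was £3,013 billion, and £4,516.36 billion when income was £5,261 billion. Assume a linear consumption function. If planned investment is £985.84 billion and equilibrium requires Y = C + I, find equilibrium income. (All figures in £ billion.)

MPC = (4516.36 − 2807.88)/(5261 − 3013) = 1708.48/2248 = 0.76
a = 2807.88 − 0.76(3013) = 518
Equilibrium: Y = 518 + 0.76Y + 985.84
0.24Y = 1503.84, so Y = 1503.84/0.24 = 6266

Y = 6266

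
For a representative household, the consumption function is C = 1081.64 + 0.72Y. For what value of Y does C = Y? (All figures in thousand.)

Y = 3863

At break-even, C = Y: 1081.64 + 0.72Y = Y
0.28Y = 1081.64, so Y = 1081.64/0.28 = 3863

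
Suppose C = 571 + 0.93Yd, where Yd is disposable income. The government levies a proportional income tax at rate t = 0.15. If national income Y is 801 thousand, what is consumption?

C = 1204.1905

Yd = (1 − 0.15)(801) = 0.85(801) = 680.85
C = 571 + 0.93(680.85) = 571 + 633.1905 = 1204.1905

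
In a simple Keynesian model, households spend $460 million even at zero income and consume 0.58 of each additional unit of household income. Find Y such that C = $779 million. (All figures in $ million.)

Y = 550

460 + 0.58Y = 779
0.58Y = 319, so Y = 319/0.58 = 550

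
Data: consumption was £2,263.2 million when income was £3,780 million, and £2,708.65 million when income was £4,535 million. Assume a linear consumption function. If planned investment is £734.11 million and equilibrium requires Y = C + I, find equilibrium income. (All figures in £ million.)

Y = 1871

MPC = (2708.65 − 2263.2)/(4535 − 3780) = 445.45/755 = 0.59
a = 2263.2 − 0.59(3780) = 33
Equilibrium: Y = 33 + 0.59Y + 734.11
0.41Y = 767.11, so Y = 767.11/0.41 = 1871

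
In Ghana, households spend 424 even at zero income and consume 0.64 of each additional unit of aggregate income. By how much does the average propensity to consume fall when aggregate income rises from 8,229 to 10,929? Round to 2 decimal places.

At Y = 8229: C = 424 + 0.64(8229) = 5690.56, APC = 5690.56/8229 = 0.692
At Y = 10929: C = 7418.56, APC = 7418.56/10929 = 0.679
Fall in APC = 0.692 − 0.679 = 0.013 ≈ 0.01

ΔAPC = 0.01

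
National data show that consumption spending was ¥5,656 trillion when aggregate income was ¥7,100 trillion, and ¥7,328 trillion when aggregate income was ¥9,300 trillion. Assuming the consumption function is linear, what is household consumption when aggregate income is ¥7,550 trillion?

C = 5998

MPC = (7328 − 5656)/(9300 − 7100) = 1672/2200 = 0.76
a = 5656 − 0.76(7100) = 5656 − 5396 = 260
C = 260 + 0.76(7550) = 260 + 5738 = 5998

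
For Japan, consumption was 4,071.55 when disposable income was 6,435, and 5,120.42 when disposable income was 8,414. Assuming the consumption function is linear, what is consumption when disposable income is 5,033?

C = 3328.49

MPC = (5120.42 − 4071.55)/(8414 − 6435) = 1048.87/1979 = 0.53
a = 4071.55 − 0.53(6435) = 4071.55 − 3410.55 = 661
C = 661 + 0.53(5033) = 661 + 2667.49 = 3328.49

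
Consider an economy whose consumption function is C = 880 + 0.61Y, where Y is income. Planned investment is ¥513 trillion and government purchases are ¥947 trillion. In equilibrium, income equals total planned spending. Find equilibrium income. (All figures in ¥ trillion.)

Y = C + I + G = 880 + 0.61Y + 513 + 947
Y − 0.61Y = 2340
0.39Y = 2340, so Y = 2340/0.39 = 6000

Y = 6000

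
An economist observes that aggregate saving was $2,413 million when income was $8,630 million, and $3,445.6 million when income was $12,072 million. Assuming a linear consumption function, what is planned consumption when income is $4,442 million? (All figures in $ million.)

C = 3285.4

MPS = ΔS/ΔY = (3445.6 − 2413)/(12072 − 8630) = 1032.6/3442 = 0.3
MPC = 1 − MPS = 0.7
Autonomous saving = 2413 − 0.3(8630) = -176, so a = 176
C = 176 + 0.7(4442) = 176 + 3109.4 = 3285.4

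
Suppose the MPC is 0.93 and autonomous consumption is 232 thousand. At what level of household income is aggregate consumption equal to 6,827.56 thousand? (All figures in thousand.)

Y = 7092

232 + 0.93Y = 6827.56
0.93Y = 6595.56, so Y = 6595.56/0.93 = 7092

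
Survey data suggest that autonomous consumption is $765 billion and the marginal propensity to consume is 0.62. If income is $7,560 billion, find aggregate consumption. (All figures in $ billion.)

C = 765 + 0.62(7560) = 765 + 4687.2 = 5452.2

C = 5452.2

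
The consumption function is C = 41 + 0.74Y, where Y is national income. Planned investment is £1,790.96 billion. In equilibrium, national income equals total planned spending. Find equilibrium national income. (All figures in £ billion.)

Y = C + I = 41 + 0.74Y + 1790.96
Y − 0.74Y = 1831.96
0.26Y = 1831.96, so Y = 1831.96/0.26 = 7046

Y = 7046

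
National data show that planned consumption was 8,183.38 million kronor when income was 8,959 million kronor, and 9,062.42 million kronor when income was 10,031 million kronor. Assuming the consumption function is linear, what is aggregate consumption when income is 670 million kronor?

C = 1386.4

MPC = (9062.42 − 8183.38)/(10031 − 8959) = 879.04/1072 = 0.82
a = 8183.38 − 0.82(8959) = 8183.38 − 7346.38 = 837
C = 837 + 0.82(670) = 837 + 549.4 = 1386.4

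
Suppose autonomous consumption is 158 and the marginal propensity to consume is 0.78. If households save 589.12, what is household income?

Y = 3396

S = Y − C = -158 + 0.22Y
-158 + 0.22Y = 589.12, so 0.22Y = 747.12 and Y = 3396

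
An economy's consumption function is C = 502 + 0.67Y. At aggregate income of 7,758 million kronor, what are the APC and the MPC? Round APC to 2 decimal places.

MPC = 0.67 (the slope of the consumption function)
C = 502 + 0.67(7758) = 5699.86, so APC = 5699.86/7758 = 0.73

APC = 0.73; MPC = 0.67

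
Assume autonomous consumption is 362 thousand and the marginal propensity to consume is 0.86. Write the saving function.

S = Y − C = Y − (362 + 0.86Y) = -362 + (1 − 0.86)Y

S = -362 + 0.14Y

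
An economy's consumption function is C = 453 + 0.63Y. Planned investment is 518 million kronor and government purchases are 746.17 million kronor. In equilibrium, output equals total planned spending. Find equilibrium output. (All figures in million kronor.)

Y = C + I + G = 453 + 0.63Y + 518 + 746.17
Y − 0.63Y = 1717.17
0.37Y = 1717.17, so Y = 1717.17/0.37 = 4641

Y = 4641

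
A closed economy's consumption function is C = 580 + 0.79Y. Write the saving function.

S = -580 + 0.21Y

S = Y − C = Y − (580 + 0.79Y) = -580 + (1 − 0.79)Y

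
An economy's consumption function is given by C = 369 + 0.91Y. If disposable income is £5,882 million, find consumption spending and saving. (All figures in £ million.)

C = 5721.62; S = 160.38

C = 369 + 0.91(5882) = 369 + 5352.62 = 5721.62
S = Y − C = 5882 − 5721.62 = 160.38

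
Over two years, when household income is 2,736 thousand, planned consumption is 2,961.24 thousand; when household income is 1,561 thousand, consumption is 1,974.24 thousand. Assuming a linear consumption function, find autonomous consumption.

a = 663

MPC = ΔC/ΔY = (2961.24 − 1974.24)/(2736 − 1561) = 987/1175 = 0.84
a = C − MPC·Y = 1974.24 − 0.84(1561) = 1974.24 − 1311.24 = 663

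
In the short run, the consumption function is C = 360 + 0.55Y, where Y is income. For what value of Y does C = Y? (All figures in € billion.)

At break-even, C = Y: 360 + 0.55Y = Y
0.45Y = 360, so Y = 360/0.45 = 800

Y = 800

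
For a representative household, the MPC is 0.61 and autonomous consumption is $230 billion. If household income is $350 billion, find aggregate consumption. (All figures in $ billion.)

C = 230 + 0.61(350) = 230 + 213.5 = 443.5

C = 443.5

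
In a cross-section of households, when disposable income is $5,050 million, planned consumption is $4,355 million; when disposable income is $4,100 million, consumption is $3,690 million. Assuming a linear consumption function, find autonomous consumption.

MPC = ΔC/ΔY = (4355 − 3690)/(5050 − 4100) = 665/950 = 0.7
a = C − MPC·Y = 3690 − 0.7(4100) = 3690 − 2870 = 820

a = 820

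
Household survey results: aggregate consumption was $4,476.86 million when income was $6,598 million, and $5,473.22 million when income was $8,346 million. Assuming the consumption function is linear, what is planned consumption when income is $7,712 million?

MPC = (5473.22 − 4476.86)/(8346 − 6598) = 996.36/1748 = 0.57
a = 4476.86 − 0.57(6598) = 4476.86 − 3760.86 = 716
C = 716 + 0.57(7712) = 716 + 4395.84 = 5111.84

C = 5111.84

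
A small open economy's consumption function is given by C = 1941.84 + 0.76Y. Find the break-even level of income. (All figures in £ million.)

At break-even, C = Y: 1941.84 + 0.76Y = Y
0.24Y = 1941.84, so Y = 1941.84/0.24 = 8091

Y = 8091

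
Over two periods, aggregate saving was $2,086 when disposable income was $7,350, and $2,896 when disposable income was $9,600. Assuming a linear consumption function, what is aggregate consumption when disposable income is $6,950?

MPS = ΔS/ΔY = (2896 − 2086)/(9600 − 7350) = 810/2250 = 0.36
MPC = 1 − MPS = 0.64
Autonomous saving = 2086 − 0.36(7350) = -560, so a = 560
C = 560 + 0.64(6950) = 560 + 4448 = 5008

C = 5008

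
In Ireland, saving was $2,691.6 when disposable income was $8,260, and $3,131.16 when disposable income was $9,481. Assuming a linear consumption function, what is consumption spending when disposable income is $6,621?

C = 4519.44

MPS = ΔS/ΔY = (3131.16 − 2691.6)/(9481 − 8260) = 439.56/1221 = 0.36
MPC = 1 − MPS = 0.64
Autonomous saving = 2691.6 − 0.36(8260) = -282, so a = 282
C = 282 + 0.64(6621) = 282 + 4237.44 = 4519.44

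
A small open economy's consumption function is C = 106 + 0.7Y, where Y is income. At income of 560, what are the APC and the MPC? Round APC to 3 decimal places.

APC = 0.889; MPC = 0.7

MPC = 0.7 (the slope of the consumption function)
C = 106 + 0.7(560) = 498, so APC = 498/560 = 0.889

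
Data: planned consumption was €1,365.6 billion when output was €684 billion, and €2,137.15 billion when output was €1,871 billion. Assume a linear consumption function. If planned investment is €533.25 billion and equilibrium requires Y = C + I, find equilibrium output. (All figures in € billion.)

MPC = (2137.15 − 1365.6)/(1871 − 684) = 771.55/1187 = 0.65
a = 1365.6 − 0.65(684) = 921
Equilibrium: Y = 921 + 0.65Y + 533.25
0.35Y = 1454.25, so Y = 1454.25/0.35 = 4155

Y = 4155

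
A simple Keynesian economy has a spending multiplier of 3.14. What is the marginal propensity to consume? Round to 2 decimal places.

MPC = 0.68

k = 1/(1 − MPC), so 1 − MPC = 1/k = 1/3.14 = 0.3185
MPC = 1 − 0.3185 = 0.68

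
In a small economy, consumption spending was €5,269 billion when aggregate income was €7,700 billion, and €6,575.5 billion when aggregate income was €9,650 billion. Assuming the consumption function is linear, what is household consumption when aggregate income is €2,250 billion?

C = 1617.5

MPC = (6575.5 − 5269)/(9650 − 7700) = 1306.5/1950 = 0.67
a = 5269 − 0.67(7700) = 5269 − 5159 = 110
C = 110 + 0.67(2250) = 110 + 1507.5 = 1617.5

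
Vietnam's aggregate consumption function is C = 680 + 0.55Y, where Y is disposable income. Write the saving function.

S = Y − C = Y − (680 + 0.55Y) = -680 + (1 − 0.55)Y

S = -680 + 0.45Y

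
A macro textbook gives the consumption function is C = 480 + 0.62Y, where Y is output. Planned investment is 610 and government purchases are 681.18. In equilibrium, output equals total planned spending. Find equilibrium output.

Y = 4661

Y = C + I + G = 480 + 0.62Y + 610 + 681.18
Y − 0.62Y = 1771.18
0.38Y = 1771.18, so Y = 1771.18/0.38 = 4661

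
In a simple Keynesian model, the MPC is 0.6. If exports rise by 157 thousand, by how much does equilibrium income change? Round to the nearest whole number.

ΔY ≈ 393

The multiplier is 1/(1 − MPC) = 1/0.4.
ΔY = 157/0.4 = 392.50 ≈ 393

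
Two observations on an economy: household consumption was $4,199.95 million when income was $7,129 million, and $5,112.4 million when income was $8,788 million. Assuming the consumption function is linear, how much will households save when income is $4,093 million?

S = 1562.85

MPC = (5112.4 − 4199.95)/(8788 − 7129) = 912.45/1659 = 0.55
a = 4199.95 − 0.55(7129) = 4199.95 − 3920.95 = 279
C = 279 + 0.55(4093) = 2530.15
S = 4093 − 2530.15 = 1562.85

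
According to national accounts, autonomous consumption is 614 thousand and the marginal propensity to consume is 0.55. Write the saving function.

S = Y − C = Y − (614 + 0.55Y) = -614 + (1 − 0.55)Y

S = -614 + 0.45Y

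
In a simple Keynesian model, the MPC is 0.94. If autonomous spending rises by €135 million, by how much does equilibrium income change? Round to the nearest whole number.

The multiplier is 1/(1 − MPC) = 1/0.06.
ΔY = 135/0.06 = 2250.00 ≈ 2250

ΔY ≈ 2250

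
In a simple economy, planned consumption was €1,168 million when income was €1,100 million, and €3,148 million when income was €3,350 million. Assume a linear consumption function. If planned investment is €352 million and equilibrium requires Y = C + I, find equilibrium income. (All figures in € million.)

Y = 4600

MPC = (3148 − 1168)/(3350 − 1100) = 1980/2250 = 0.88
a = 1168 − 0.88(1100) = 200
Equilibrium: Y = 200 + 0.88Y + 352
0.12Y = 552, so Y = 552/0.12 = 4600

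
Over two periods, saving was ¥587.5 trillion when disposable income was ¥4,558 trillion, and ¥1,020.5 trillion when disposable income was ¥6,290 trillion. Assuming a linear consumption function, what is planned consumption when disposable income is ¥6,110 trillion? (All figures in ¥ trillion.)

C = 5134.5

MPS = ΔS/ΔY = (1020.5 − 587.5)/(6290 − 4558) = 433/1732 = 0.25
MPC = 1 − MPS = 0.75
Autonomous saving = 587.5 − 0.25(4558) = -552, so a = 552
C = 552 + 0.75(6110) = 552 + 4582.5 = 5134.5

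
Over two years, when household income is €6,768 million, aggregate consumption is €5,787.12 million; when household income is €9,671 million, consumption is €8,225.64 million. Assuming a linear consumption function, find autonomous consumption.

a = 102

MPC = ΔC/ΔY = (8225.64 − 5787.12)/(9671 − 6768) = 2438.52/2903 = 0.84
a = C − MPC·Y = 5787.12 − 0.84(6768) = 5787.12 − 5685.12 = 102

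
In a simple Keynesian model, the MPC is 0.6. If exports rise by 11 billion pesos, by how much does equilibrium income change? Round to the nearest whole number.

ΔY ≈ 28

The multiplier is 1/(1 − MPC) = 1/0.4.
ΔY = 11/0.4 = 27.50 ≈ 28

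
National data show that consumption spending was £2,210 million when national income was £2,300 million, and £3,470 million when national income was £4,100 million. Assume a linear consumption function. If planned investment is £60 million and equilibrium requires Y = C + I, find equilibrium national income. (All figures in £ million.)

Y = 2200

MPC = (3470 − 2210)/(4100 − 2300) = 1260/1800 = 0.7
a = 2210 − 0.7(2300) = 600
Equilibrium: Y = 600 + 0.7Y + 60
0.3Y = 660, so Y = 660/0.3 = 2200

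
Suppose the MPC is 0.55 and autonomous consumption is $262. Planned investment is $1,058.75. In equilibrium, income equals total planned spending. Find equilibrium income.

Y = 2935

Y = C + I = 262 + 0.55Y + 1058.75
Y − 0.55Y = 1320.75
0.45Y = 1320.75, so Y = 1320.75/0.45 = 2935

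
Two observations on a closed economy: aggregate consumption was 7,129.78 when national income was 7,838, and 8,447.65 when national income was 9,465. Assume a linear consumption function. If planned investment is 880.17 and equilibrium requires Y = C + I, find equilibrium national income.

Y = 8743

MPC = (8447.65 − 7129.78)/(9465 − 7838) = 1317.87/1627 = 0.81
a = 7129.78 − 0.81(7838) = 781
Equilibrium: Y = 781 + 0.81Y + 880.17
0.19Y = 1661.17, so Y = 1661.17/0.19 = 8743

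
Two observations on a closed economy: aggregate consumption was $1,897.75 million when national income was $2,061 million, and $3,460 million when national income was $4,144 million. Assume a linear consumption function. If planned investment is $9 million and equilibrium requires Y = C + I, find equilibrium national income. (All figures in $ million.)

Y = 1444

MPC = (3460 − 1897.75)/(4144 − 2061) = 1562.25/2083 = 0.75
a = 1897.75 − 0.75(2061) = 352
Equilibrium: Y = 352 + 0.75Y + 9
0.25Y = 361, so Y = 361/0.25 = 1444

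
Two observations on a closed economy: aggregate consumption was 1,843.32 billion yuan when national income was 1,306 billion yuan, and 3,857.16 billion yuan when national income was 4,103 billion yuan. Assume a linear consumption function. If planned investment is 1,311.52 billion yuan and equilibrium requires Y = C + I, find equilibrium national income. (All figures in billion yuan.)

MPC = (3857.16 − 1843.32)/(4103 − 1306) = 2013.84/2797 = 0.72
a = 1843.32 − 0.72(1306) = 903
Equilibrium: Y = 903 + 0.72Y + 1311.52
0.28Y = 2214.52, so Y = 2214.52/0.28 = 7909

Y = 7909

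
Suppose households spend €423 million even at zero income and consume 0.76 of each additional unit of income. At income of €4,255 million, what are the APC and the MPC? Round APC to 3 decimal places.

APC = 0.859; MPC = 0.76

MPC = 0.76 (the slope of the consumption function)
C = 423 + 0.76(4255) = 3656.8, so APC = 3656.8/4255 = 0.859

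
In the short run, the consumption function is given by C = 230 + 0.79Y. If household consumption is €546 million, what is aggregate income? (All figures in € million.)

Y = 400

230 + 0.79Y = 546
0.79Y = 316, so Y = 316/0.79 = 400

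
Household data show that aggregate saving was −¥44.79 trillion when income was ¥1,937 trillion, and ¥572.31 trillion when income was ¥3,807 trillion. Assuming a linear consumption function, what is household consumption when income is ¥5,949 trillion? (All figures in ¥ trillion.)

MPS = ΔS/ΔY = (572.31 − (-44.79))/(3807 − 1937) = 617.1/1870 = 0.33
MPC = 1 − MPS = 0.67
Autonomous saving = -44.79 − 0.33(1937) = -684, so a = 684
C = 684 + 0.67(5949) = 684 + 3985.83 = 4669.83

C = 4669.83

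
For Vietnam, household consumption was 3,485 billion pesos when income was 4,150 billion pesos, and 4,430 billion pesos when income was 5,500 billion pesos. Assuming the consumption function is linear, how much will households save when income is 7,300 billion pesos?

MPC = (4430 − 3485)/(5500 − 4150) = 945/1350 = 0.7
a = 3485 − 0.7(4150) = 3485 − 2905 = 580
C = 580 + 0.7(7300) = 5690
S = 7300 − 5690 = 1610

S = 1610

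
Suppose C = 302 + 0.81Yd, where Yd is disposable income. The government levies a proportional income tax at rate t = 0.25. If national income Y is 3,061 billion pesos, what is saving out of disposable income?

Yd = (1 − 0.25)(3061) = 0.75(3061) = 2295.75
C = 302 + 0.81(2295.75) = 302 + 1859.5575 = 2161.5575
S = Yd − C = 2295.75 − 2161.5575 = 134.1925

S = 134.1925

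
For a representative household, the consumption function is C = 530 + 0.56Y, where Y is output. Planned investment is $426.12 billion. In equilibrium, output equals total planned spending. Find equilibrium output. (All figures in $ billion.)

Y = 2173

Y = C + I = 530 + 0.56Y + 426.12
Y − 0.56Y = 956.12
0.44Y = 956.12, so Y = 956.12/0.44 = 2173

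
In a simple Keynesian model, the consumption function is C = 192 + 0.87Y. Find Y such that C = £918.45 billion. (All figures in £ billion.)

Y = 835

192 + 0.87Y = 918.45
0.87Y = 726.45, so Y = 726.45/0.87 = 835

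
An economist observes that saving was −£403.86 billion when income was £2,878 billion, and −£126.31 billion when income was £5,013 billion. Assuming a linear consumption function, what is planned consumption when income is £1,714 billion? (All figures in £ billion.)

C = 2269.18

MPS = ΔS/ΔY = (-126.31 − (-403.86))/(5013 − 2878) = 277.55/2135 = 0.13
MPC = 1 − MPS = 0.87
Autonomous saving = -403.86 − 0.13(2878) = -778, so a = 778
C = 778 + 0.87(1714) = 778 + 1491.18 = 2269.18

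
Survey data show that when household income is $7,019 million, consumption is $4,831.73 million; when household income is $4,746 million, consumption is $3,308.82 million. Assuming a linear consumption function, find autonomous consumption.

MPC = ΔC/ΔY = (4831.73 − 3308.82)/(7019 − 4746) = 1522.91/2273 = 0.67
a = C − MPC·Y = 3308.82 − 0.67(4746) = 3308.82 − 3179.82 = 129

a = 129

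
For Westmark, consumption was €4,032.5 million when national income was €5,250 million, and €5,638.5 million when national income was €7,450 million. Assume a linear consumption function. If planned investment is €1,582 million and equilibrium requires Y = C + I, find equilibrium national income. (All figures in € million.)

MPC = (5638.5 − 4032.5)/(7450 − 5250) = 1606/2200 = 0.73
a = 4032.5 − 0.73(5250) = 200
Equilibrium: Y = 200 + 0.73Y + 1582
0.27Y = 1782, so Y = 1782/0.27 = 6600

Y = 6600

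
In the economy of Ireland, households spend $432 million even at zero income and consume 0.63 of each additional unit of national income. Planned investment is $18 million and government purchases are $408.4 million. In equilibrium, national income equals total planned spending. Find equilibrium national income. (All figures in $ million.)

Y = 2320

Y = C + I + G = 432 + 0.63Y + 18 + 408.4
Y − 0.63Y = 858.4
0.37Y = 858.4, so Y = 858.4/0.37 = 2320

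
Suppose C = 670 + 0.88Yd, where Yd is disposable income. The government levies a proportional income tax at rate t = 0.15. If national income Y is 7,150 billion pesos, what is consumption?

C = 6018.2

Yd = (1 − 0.15)(7150) = 0.85(7150) = 6077.5
C = 670 + 0.88(6077.5) = 670 + 5348.2 = 6018.2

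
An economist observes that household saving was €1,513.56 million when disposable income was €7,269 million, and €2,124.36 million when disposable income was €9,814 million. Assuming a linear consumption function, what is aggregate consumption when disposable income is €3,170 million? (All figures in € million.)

MPS = ΔS/ΔY = (2124.36 − 1513.56)/(9814 − 7269) = 610.8/2545 = 0.24
MPC = 1 − MPS = 0.76
Autonomous saving = 1513.56 − 0.24(7269) = -231, so a = 231
C = 231 + 0.76(3170) = 231 + 2409.2 = 2640.2

C = 2640.2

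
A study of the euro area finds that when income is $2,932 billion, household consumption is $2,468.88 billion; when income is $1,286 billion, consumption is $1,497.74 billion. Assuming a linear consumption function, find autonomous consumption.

a = 739

MPC = ΔC/ΔY = (2468.88 − 1497.74)/(2932 − 1286) = 971.14/1646 = 0.59
a = C − MPC·Y = 1497.74 − 0.59(1286) = 1497.74 − 758.74 = 739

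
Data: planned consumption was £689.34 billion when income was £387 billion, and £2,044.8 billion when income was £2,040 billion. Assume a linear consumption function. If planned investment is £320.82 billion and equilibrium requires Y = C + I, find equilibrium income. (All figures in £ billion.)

Y = 3849

MPC = (2044.8 − 689.34)/(2040 − 387) = 1355.46/1653 = 0.82
a = 689.34 − 0.82(387) = 372
Equilibrium: Y = 372 + 0.82Y + 320.82
0.18Y = 692.82, so Y = 692.82/0.18 = 3849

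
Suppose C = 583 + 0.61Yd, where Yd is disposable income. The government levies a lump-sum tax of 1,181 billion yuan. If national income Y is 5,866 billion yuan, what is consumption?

C = 3440.85

Yd = Y − T = 5866 − 1181 = 4685
C = 583 + 0.61(4685) = 583 + 2857.85 = 3440.85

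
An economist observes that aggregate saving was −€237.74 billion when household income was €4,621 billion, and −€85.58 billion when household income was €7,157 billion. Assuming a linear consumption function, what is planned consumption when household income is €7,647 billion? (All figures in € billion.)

MPS = ΔS/ΔY = (-85.58 − (-237.74))/(7157 − 4621) = 152.16/2536 = 0.06
MPC = 1 − MPS = 0.94
Autonomous saving = -237.74 − 0.06(4621) = -515, so a = 515
C = 515 + 0.94(7647) = 515 + 7188.18 = 7703.18

C = 7703.18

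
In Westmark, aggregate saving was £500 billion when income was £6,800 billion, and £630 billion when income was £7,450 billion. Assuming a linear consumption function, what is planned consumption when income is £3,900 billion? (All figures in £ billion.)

C = 3980

MPS = ΔS/ΔY = (630 − 500)/(7450 − 6800) = 130/650 = 0.2
MPC = 1 − MPS = 0.8
Autonomous saving = 500 − 0.2(6800) = -860, so a = 860
C = 860 + 0.8(3900) = 860 + 3120 = 3980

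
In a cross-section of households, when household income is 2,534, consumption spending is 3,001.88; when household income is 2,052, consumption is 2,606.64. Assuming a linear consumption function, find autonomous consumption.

MPC = ΔC/ΔY = (3001.88 − 2606.64)/(2534 − 2052) = 395.24/482 = 0.82
a = C − MPC·Y = 2606.64 − 0.82(2052) = 2606.64 − 1682.64 = 924

a = 924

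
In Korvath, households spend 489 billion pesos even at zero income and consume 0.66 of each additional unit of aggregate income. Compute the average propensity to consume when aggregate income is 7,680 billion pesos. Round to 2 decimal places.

C = 489 + 0.66(7680) = 5557.8
APC = C/Y = 5557.8/7680 = 0.72

APC = 0.72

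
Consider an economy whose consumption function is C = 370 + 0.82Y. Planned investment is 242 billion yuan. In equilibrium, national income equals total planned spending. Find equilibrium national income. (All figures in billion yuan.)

Y = 3400

Y = C + I = 370 + 0.82Y + 242
Y − 0.82Y = 612
0.18Y = 612, so Y = 612/0.18 = 3400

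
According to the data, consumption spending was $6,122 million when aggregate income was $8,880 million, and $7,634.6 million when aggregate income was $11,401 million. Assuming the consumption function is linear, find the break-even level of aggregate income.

Y = 1985

MPC = (7634.6 − 6122)/(11401 − 8880) = 1512.6/2521 = 0.6
a = 6122 − 0.6(8880) = 6122 − 5328 = 794
Break-even: Y = a/(1−MPC) = 794/0.4 = 1985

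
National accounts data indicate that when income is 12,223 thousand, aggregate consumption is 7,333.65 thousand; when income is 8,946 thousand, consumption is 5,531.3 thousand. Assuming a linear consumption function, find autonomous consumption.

a = 611

MPC = ΔC/ΔY = (7333.65 − 5531.3)/(12223 − 8946) = 1802.35/3277 = 0.55
a = C − MPC·Y = 5531.3 − 0.55(8946) = 5531.3 − 4920.3 = 611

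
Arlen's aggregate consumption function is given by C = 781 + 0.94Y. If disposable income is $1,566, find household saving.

C = 781 + 0.94(1566) = 781 + 1472.04 = 2253.04
S = Y − C = 1566 − 2253.04 = -687.04

S = -687.04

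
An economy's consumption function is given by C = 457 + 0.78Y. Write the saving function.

S = Y − C = Y − (457 + 0.78Y) = -457 + (1 − 0.78)Y

S = -457 + 0.22Y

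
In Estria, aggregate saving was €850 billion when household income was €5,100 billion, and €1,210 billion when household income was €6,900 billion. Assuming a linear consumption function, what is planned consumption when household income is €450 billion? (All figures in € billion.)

C = 530

MPS = ΔS/ΔY = (1210 − 850)/(6900 − 5100) = 360/1800 = 0.2
MPC = 1 − MPS = 0.8
Autonomous saving = 850 − 0.2(5100) = -170, so a = 170
C = 170 + 0.8(450) = 170 + 360 = 530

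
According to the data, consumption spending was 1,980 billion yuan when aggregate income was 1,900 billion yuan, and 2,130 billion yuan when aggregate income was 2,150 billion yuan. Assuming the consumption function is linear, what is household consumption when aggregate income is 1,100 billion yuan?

C = 1500

MPC = (2130 − 1980)/(2150 − 1900) = 150/250 = 0.6
a = 1980 − 0.6(1900) = 1980 − 1140 = 840
C = 840 + 0.6(1100) = 840 + 660 = 1500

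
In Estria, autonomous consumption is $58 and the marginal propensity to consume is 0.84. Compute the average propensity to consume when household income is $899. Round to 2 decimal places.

APC = 0.90

C = 58 + 0.84(899) = 813.16
APC = C/Y = 813.16/899 = 0.90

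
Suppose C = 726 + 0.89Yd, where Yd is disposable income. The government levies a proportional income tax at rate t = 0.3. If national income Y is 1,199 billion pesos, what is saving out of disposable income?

Yd = (1 − 0.3)(1199) = 0.7(1199) = 839.3
C = 726 + 0.89(839.3) = 726 + 746.977 = 1472.977
S = Yd − C = 839.3 − 1472.977 = -633.677

S = -633.677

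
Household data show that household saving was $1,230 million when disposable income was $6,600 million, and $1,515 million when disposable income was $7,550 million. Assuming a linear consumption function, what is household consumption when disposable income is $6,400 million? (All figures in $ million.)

C = 5230

MPS = ΔS/ΔY = (1515 − 1230)/(7550 − 6600) = 285/950 = 0.3
MPC = 1 − MPS = 0.7
Autonomous saving = 1230 − 0.3(6600) = -750, so a = 750
C = 750 + 0.7(6400) = 750 + 4480 = 5230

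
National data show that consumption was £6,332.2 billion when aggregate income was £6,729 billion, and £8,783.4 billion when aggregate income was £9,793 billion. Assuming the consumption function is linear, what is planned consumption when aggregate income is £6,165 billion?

MPC = (8783.4 − 6332.2)/(9793 − 6729) = 2451.2/3064 = 0.8
a = 6332.2 − 0.8(6729) = 6332.2 − 5383.2 = 949
C = 949 + 0.8(6165) = 949 + 4932 = 5881

C = 5881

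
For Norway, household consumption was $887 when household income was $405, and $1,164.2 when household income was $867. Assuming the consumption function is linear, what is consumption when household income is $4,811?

MPC = (1164.2 − 887)/(867 − 405) = 277.2/462 = 0.6
a = 887 − 0.6(405) = 887 − 243 = 644
C = 644 + 0.6(4811) = 644 + 2886.6 = 3530.6

C = 3530.6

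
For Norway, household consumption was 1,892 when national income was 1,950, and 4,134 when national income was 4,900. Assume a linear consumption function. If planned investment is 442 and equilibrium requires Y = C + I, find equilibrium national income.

Y = 3550

MPC = (4134 − 1892)/(4900 − 1950) = 2242/2950 = 0.76
a = 1892 − 0.76(1950) = 410
Equilibrium: Y = 410 + 0.76Y + 442
0.24Y = 852, so Y = 852/0.24 = 3550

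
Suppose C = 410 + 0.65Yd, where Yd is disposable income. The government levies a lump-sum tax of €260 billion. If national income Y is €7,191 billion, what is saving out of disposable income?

Yd = Y − T = 7191 − 260 = 6931
C = 410 + 0.65(6931) = 410 + 4505.15 = 4915.15
S = Yd − C = 6931 − 4915.15 = 2015.85

S = 2015.85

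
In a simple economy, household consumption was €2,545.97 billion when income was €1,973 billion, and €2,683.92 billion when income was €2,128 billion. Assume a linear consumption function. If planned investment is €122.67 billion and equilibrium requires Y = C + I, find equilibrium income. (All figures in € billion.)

Y = 8297

MPC = (2683.92 − 2545.97)/(2128 − 1973) = 137.95/155 = 0.89
a = 2545.97 − 0.89(1973) = 790
Equilibrium: Y = 790 + 0.89Y + 122.67
0.11Y = 912.67, so Y = 912.67/0.11 = 8297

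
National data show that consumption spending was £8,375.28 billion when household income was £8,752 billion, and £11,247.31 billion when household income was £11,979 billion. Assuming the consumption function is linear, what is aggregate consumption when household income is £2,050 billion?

MPC = (11247.31 − 8375.28)/(11979 − 8752) = 2872.03/3227 = 0.89
a = 8375.28 − 0.89(8752) = 8375.28 − 7789.28 = 586
C = 586 + 0.89(2050) = 586 + 1824.5 = 2410.5

C = 2410.5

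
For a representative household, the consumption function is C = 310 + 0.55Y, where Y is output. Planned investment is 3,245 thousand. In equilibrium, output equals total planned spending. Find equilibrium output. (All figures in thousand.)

Y = C + I = 310 + 0.55Y + 3245
Y − 0.55Y = 3555
0.45Y = 3555, so Y = 3555/0.45 = 7900

Y = 7900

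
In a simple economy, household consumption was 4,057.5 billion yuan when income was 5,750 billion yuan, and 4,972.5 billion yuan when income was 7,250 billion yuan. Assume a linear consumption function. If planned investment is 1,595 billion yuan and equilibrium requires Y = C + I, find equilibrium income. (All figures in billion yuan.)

MPC = (4972.5 − 4057.5)/(7250 − 5750) = 915/1500 = 0.61
a = 4057.5 − 0.61(5750) = 550
Equilibrium: Y = 550 + 0.61Y + 1595
0.39Y = 2145, so Y = 2145/0.39 = 5500

Y = 5500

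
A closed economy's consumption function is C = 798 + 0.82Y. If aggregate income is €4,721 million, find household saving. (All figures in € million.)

C = 798 + 0.82(4721) = 798 + 3871.22 = 4669.22
S = Y − C = 4721 − 4669.22 = 51.78

S = 51.78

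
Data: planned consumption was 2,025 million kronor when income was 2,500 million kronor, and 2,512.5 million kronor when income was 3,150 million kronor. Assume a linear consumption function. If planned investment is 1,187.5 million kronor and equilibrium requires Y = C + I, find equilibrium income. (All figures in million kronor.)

MPC = (2512.5 − 2025)/(3150 − 2500) = 487.5/650 = 0.75
a = 2025 − 0.75(2500) = 150
Equilibrium: Y = 150 + 0.75Y + 1187.5
0.25Y = 1337.5, so Y = 1337.5/0.25 = 5350

Y = 5350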